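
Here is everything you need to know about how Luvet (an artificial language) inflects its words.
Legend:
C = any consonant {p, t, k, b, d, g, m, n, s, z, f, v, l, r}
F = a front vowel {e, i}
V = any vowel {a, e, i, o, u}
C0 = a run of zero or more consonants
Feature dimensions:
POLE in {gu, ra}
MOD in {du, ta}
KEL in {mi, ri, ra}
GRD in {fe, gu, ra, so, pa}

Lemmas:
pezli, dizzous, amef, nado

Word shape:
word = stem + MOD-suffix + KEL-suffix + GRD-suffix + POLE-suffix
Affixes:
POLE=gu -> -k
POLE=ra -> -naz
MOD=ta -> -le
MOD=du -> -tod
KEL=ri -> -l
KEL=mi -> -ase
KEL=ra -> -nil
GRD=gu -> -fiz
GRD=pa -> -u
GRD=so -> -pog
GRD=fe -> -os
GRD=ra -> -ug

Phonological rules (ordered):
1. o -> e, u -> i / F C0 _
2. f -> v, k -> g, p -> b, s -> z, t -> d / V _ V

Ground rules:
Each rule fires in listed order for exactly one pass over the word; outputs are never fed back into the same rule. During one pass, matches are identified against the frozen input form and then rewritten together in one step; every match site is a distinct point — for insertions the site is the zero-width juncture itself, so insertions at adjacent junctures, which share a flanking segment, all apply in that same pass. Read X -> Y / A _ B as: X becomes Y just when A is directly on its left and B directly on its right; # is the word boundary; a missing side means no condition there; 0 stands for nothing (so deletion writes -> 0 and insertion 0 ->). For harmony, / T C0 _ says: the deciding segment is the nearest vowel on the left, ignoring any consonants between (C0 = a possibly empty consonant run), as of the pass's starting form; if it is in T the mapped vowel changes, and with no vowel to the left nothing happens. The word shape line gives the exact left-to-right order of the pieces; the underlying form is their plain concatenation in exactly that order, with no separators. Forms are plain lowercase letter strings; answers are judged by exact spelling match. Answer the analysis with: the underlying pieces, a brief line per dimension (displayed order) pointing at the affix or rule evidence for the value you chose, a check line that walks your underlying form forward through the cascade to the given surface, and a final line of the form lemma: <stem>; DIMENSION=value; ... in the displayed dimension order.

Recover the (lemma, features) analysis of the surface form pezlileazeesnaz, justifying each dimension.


underlying: pezli-le-ase-os-naz
POLE=ra - signalled by the affix -naz
MOD=ta - signalled by the affix -le
KEL=mi - signalled by the affix -ase
GRD=fe - signalled by the affix -os
check: pezlileaseosnaz -> pezlileaseesnaz -> pezlileazeesnaz
lemma: pezli; POLE=ra; MOD=ta; KEL=mi; GRD=fe


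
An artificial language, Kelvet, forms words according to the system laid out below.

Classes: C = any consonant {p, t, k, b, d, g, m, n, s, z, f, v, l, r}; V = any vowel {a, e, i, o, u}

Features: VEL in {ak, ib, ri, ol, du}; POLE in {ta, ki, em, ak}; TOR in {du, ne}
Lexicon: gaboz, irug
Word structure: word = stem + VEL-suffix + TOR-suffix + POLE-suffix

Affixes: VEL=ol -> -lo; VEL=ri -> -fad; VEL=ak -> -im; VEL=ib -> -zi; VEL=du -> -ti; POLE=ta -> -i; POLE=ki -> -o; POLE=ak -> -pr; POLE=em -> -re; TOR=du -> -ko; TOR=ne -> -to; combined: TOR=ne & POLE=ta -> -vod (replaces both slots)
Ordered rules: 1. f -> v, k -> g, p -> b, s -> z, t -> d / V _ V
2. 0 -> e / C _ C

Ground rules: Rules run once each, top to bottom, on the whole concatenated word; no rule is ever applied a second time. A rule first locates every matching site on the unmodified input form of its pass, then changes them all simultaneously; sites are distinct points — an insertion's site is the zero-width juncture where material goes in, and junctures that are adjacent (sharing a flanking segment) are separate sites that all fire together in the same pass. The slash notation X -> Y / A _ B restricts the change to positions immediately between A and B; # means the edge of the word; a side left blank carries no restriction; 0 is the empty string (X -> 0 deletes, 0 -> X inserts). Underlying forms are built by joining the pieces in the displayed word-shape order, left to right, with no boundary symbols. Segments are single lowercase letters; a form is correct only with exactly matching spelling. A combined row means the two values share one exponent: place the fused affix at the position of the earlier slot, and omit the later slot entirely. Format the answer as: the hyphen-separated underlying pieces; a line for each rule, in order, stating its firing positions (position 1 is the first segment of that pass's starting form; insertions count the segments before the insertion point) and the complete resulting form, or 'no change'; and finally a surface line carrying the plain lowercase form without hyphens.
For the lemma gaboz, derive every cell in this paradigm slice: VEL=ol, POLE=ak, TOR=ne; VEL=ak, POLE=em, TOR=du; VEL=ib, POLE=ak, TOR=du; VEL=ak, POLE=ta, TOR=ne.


cell VEL=ol, POLE=ak, TOR=ne:
underlying: gaboz-lo-to-pr
1. f -> v, k -> g, p -> b, s -> z, t -> d / V _ V: fires at position(s) 8: gabozlodopr
2. 0 -> e / C _ C: inserts after position(s) 5, 10: gabozelodoper
surface: gabozelodoper

cell VEL=ak, POLE=em, TOR=du:
underlying: gaboz-im-ko-re
1. f -> v, k -> g, p -> b, s -> z, t -> d / V _ V: no change
2. 0 -> e / C _ C: inserts after position(s) 7: gabozimekore
surface: gabozimekore

cell VEL=ib, POLE=ak, TOR=du:
underlying: gaboz-zi-ko-pr
1. f -> v, k -> g, p -> b, s -> z, t -> d / V _ V: fires at position(s) 8: gabozzigopr
2. 0 -> e / C _ C: inserts after position(s) 5, 10: gabozezigoper
surface: gabozezigoper

cell VEL=ak, POLE=ta, TOR=ne:
underlying: gaboz-im-vod
1. f -> v, k -> g, p -> b, s -> z, t -> d / V _ V: no change
2. 0 -> e / C _ C: inserts after position(s) 7: gabozimevod
surface: gabozimevod


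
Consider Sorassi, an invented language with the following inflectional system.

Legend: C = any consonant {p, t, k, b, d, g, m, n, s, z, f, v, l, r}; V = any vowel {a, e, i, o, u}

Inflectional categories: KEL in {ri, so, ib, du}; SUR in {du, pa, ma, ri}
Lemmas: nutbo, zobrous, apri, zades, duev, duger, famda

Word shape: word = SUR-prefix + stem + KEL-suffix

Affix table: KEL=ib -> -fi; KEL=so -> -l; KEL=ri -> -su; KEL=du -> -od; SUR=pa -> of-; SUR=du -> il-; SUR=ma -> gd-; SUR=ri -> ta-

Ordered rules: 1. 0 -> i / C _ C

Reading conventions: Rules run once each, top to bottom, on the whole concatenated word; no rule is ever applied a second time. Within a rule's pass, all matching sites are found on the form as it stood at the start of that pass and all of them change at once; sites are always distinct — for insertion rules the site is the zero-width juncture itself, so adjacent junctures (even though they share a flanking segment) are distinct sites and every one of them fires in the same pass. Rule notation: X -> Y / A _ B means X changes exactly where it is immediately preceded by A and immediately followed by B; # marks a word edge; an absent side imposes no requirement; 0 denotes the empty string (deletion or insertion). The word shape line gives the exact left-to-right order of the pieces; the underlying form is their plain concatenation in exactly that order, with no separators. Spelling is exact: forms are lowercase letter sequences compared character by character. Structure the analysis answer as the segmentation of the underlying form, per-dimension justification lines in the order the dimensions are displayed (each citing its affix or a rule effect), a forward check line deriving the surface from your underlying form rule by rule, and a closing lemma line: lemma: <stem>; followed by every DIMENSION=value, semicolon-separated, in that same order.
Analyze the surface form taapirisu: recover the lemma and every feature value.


underlying: ta-apri-su
KEL=ri - signalled by the affix -su
SUR=ri - signalled by the affix ta-
check: taaprisu -> taapirisu
lemma: apri; KEL=ri; SUR=ri


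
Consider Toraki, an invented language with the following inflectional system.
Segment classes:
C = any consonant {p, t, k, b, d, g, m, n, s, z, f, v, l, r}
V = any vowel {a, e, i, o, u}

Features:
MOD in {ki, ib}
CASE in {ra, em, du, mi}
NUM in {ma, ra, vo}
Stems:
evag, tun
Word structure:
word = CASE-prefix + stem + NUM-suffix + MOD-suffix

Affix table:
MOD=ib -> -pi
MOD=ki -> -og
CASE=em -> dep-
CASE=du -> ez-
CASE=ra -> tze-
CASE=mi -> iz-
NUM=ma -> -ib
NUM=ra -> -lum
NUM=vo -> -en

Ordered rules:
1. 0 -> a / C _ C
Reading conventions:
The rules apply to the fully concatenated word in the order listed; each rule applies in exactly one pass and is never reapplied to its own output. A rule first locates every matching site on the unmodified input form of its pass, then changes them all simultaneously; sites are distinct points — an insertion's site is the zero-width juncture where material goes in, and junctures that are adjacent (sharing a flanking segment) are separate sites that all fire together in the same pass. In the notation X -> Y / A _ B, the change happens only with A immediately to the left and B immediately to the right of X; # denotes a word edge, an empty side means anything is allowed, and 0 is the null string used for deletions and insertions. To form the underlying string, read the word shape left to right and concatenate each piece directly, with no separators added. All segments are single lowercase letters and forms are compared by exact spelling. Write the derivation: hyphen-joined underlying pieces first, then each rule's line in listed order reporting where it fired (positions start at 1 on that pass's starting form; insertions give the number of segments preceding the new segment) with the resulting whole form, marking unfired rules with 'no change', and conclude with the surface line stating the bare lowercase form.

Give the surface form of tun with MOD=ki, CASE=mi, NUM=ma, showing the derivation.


underlying: iz-tun-ib-og
1. 0 -> a / C _ C: inserts after position(s) 2: izatunibog
surface: izatunibog


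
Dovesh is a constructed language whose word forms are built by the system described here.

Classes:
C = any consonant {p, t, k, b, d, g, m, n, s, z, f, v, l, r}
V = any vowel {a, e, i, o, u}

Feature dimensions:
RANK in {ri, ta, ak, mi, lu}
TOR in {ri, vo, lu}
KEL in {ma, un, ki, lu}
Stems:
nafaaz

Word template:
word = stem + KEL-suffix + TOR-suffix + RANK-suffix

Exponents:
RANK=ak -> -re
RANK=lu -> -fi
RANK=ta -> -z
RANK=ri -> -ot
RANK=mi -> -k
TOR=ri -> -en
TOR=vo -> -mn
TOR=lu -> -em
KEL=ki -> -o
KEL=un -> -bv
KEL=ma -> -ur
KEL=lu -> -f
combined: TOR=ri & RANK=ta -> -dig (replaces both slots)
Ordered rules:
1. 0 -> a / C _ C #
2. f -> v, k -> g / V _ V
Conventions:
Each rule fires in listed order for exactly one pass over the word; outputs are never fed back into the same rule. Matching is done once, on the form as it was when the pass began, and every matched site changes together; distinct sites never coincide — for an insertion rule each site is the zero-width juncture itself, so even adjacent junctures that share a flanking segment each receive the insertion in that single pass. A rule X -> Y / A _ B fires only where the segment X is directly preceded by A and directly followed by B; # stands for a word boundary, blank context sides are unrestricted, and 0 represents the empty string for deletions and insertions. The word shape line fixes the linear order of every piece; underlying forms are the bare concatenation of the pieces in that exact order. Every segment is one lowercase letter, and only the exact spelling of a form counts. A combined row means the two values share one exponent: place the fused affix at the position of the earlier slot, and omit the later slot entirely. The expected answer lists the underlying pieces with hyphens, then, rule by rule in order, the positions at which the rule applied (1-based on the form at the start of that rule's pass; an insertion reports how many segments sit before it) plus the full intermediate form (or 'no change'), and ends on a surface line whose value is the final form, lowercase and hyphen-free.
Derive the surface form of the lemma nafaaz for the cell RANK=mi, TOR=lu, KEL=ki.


underlying: nafaaz-o-em-k
1. 0 -> a / C _ C #: inserts after position(s) 9: nafaazoemak
2. f -> v, k -> g / V _ V: fires at position(s) 3: navaazoemak
surface: navaazoemak


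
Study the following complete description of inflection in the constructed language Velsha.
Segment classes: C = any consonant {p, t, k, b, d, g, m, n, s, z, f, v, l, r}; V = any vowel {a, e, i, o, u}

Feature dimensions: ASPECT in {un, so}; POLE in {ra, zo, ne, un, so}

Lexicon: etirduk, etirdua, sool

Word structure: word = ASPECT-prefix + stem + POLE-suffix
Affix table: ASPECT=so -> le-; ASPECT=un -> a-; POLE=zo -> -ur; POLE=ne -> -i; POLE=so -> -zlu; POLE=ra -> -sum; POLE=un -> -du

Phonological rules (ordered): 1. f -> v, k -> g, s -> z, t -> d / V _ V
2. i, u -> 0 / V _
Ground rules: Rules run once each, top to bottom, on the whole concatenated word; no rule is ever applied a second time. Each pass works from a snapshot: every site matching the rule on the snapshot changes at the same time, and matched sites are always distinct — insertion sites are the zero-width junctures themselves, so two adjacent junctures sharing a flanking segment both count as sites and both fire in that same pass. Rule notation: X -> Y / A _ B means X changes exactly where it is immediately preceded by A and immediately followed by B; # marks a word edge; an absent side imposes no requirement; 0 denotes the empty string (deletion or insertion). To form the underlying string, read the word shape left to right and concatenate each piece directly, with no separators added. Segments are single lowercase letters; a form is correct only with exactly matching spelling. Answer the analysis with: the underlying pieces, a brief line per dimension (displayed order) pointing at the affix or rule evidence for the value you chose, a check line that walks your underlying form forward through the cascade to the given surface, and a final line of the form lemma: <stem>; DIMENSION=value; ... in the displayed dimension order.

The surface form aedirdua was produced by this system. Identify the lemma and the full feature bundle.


underlying: a-etirdua-i
ASPECT=un - signalled by the affix a-
POLE=ne - signalled by the affix -i
check: aetirduai -> aedirduai -> aedirdua
lemma: etirdua; ASPECT=un; POLE=ne


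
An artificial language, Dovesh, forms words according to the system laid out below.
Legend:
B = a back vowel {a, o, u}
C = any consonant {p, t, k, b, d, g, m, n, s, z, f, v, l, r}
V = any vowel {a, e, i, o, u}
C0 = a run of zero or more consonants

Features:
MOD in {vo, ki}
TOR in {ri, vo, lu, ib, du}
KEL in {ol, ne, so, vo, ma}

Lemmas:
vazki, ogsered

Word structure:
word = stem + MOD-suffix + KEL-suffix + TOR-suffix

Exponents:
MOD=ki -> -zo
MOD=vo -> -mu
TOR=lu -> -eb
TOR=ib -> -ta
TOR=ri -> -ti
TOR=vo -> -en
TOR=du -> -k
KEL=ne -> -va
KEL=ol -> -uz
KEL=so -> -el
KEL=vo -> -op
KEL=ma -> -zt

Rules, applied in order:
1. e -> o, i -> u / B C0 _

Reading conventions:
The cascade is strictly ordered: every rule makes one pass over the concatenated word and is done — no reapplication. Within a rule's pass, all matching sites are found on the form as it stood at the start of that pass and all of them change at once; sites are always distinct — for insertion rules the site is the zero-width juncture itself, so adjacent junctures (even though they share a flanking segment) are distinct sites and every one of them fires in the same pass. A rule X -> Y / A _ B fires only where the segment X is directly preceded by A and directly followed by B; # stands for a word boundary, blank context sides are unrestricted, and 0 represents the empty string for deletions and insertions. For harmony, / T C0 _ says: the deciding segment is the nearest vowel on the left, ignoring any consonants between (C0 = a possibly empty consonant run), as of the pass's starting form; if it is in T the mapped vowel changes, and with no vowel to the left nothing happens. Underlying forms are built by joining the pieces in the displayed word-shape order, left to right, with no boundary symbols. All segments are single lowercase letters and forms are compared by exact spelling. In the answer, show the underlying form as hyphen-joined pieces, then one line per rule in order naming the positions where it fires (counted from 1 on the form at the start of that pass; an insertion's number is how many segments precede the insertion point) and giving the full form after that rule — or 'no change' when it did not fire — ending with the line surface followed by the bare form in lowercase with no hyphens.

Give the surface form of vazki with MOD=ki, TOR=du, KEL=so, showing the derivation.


underlying: vazki-zo-el-k
1. e -> o, i -> u / B C0 _: fires at position(s) 5, 8: vazkuzoolk
surface: vazkuzoolk


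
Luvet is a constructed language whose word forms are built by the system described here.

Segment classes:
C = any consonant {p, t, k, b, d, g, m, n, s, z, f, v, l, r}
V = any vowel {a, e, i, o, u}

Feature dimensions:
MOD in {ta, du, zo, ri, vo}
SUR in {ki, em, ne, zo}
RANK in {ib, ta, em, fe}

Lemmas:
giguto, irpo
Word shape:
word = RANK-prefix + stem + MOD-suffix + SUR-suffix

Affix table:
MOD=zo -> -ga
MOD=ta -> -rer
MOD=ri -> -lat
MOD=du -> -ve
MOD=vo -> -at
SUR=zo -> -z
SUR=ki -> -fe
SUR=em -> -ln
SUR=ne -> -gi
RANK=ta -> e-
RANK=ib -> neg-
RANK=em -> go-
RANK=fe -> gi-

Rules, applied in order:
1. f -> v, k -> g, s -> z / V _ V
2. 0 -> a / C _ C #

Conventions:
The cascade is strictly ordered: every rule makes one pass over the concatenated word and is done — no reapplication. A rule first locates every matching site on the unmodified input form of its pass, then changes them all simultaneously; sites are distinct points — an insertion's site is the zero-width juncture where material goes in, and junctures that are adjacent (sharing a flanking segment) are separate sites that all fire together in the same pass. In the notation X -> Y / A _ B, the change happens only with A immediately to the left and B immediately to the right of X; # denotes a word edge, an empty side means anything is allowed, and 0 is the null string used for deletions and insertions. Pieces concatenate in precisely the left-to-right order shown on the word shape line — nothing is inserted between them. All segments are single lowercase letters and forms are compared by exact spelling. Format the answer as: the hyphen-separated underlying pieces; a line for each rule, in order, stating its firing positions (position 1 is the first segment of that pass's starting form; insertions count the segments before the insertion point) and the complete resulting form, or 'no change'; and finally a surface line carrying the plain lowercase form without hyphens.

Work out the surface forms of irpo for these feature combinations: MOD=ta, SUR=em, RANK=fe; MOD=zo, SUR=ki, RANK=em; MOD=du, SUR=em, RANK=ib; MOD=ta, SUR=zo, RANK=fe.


cell MOD=ta, SUR=em, RANK=fe:
underlying: gi-irpo-rer-ln
1. f -> v, k -> g, s -> z / V _ V: no change
2. 0 -> a / C _ C #: inserts after position(s) 10: giirporerlan
surface: giirporerlan

cell MOD=zo, SUR=ki, RANK=em:
underlying: go-irpo-ga-fe
1. f -> v, k -> g, s -> z / V _ V: fires at position(s) 9: goirpogave
2. 0 -> a / C _ C #: no change
surface: goirpogave

cell MOD=du, SUR=em, RANK=ib:
underlying: neg-irpo-ve-ln
1. f -> v, k -> g, s -> z / V _ V: no change
2. 0 -> a / C _ C #: inserts after position(s) 10: negirpovelan
surface: negirpovelan

cell MOD=ta, SUR=zo, RANK=fe:
underlying: gi-irpo-rer-z
1. f -> v, k -> g, s -> z / V _ V: no change
2. 0 -> a / C _ C #: inserts after position(s) 9: giirporeraz
surface: giirporeraz


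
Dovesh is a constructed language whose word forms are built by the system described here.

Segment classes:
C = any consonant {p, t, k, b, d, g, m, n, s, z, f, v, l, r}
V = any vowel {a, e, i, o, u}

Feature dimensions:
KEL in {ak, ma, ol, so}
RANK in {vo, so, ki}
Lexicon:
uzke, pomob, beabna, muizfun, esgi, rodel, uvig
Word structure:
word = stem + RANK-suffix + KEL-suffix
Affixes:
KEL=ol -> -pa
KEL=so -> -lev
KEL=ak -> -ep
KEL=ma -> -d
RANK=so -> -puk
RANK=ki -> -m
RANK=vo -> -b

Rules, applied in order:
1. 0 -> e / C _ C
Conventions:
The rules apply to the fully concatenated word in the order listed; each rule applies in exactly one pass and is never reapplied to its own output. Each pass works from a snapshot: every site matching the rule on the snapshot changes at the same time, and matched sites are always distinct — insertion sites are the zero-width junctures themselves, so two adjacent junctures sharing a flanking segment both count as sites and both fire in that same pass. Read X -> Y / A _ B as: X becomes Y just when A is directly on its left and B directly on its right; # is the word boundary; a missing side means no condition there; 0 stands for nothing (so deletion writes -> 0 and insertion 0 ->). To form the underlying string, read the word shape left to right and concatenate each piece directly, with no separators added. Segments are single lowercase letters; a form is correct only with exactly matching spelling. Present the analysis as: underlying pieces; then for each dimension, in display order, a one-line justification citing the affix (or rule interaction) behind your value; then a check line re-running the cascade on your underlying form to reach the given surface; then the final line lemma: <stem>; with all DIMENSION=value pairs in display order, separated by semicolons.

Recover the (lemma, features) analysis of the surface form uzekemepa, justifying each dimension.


underlying: uzke-m-pa
KEL=ol - signalled by the affix -pa
RANK=ki - signalled by the affix -m
check: uzkempa -> uzekemepa
lemma: uzke; KEL=ol; RANK=ki


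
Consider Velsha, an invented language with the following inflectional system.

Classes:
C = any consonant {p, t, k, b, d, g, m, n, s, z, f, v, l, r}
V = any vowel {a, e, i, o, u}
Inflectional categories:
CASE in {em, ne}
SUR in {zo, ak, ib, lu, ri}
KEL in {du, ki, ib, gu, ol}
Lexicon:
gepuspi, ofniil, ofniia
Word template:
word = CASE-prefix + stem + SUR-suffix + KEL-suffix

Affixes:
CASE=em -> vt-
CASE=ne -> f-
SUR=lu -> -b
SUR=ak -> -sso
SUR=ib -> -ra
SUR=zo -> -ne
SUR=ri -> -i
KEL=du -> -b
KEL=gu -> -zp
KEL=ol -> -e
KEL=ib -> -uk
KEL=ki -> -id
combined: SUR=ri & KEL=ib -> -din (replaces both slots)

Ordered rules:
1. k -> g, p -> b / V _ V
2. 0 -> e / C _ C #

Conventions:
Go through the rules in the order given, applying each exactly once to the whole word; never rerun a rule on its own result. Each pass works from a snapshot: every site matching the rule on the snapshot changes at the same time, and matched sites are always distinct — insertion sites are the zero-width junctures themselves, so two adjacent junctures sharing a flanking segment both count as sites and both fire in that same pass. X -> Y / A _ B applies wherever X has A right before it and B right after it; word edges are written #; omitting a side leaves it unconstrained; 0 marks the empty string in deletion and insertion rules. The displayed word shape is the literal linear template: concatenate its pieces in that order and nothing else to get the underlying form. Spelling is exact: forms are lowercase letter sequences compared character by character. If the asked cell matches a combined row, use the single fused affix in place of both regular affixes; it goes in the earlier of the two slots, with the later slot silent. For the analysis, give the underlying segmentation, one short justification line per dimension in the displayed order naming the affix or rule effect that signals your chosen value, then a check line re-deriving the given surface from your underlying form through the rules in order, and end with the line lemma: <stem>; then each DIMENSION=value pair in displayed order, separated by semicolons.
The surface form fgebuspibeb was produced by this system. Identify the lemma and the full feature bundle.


underlying: f-gepuspi-b-b
CASE=ne - signalled by the affix f-
SUR=lu - signalled by the affix -b
KEL=du - signalled by the affix -b
check: fgepuspibb -> fgebuspibb -> fgebuspibeb
lemma: gepuspi; CASE=ne; SUR=lu; KEL=du


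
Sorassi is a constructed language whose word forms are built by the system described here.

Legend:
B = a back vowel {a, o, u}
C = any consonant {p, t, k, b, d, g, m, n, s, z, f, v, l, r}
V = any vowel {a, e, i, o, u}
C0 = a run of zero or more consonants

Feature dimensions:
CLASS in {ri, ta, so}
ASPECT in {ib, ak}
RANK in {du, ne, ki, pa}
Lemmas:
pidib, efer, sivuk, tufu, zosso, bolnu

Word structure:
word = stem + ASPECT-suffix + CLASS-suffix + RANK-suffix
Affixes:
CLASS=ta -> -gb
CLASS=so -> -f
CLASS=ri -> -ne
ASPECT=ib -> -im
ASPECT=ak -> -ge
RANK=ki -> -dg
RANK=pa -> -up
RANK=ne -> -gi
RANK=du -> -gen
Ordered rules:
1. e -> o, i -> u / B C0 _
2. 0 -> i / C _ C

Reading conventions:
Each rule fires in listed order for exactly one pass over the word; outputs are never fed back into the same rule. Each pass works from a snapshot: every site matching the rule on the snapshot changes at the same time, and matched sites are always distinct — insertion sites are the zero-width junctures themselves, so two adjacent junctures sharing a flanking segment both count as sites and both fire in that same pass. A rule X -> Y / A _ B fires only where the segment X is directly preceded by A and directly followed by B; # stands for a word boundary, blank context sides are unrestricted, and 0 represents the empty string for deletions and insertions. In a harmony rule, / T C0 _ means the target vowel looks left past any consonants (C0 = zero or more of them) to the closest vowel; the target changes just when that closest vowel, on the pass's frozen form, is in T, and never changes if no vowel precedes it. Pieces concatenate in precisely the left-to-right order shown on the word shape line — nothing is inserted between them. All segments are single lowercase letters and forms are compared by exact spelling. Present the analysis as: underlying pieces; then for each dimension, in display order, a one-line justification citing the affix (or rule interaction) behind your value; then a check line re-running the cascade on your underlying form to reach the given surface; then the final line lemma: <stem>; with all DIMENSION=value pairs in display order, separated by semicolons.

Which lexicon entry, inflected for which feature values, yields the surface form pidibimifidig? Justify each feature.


underlying: pidib-im-f-dg
CLASS=so - signalled by the affix -f
ASPECT=ib - signalled by the affix -im
RANK=ki - signalled by the affix -dg
check: pidibimfdg -> pidibimfdg -> pidibimifidig
lemma: pidib; CLASS=so; ASPECT=ib; RANK=ki


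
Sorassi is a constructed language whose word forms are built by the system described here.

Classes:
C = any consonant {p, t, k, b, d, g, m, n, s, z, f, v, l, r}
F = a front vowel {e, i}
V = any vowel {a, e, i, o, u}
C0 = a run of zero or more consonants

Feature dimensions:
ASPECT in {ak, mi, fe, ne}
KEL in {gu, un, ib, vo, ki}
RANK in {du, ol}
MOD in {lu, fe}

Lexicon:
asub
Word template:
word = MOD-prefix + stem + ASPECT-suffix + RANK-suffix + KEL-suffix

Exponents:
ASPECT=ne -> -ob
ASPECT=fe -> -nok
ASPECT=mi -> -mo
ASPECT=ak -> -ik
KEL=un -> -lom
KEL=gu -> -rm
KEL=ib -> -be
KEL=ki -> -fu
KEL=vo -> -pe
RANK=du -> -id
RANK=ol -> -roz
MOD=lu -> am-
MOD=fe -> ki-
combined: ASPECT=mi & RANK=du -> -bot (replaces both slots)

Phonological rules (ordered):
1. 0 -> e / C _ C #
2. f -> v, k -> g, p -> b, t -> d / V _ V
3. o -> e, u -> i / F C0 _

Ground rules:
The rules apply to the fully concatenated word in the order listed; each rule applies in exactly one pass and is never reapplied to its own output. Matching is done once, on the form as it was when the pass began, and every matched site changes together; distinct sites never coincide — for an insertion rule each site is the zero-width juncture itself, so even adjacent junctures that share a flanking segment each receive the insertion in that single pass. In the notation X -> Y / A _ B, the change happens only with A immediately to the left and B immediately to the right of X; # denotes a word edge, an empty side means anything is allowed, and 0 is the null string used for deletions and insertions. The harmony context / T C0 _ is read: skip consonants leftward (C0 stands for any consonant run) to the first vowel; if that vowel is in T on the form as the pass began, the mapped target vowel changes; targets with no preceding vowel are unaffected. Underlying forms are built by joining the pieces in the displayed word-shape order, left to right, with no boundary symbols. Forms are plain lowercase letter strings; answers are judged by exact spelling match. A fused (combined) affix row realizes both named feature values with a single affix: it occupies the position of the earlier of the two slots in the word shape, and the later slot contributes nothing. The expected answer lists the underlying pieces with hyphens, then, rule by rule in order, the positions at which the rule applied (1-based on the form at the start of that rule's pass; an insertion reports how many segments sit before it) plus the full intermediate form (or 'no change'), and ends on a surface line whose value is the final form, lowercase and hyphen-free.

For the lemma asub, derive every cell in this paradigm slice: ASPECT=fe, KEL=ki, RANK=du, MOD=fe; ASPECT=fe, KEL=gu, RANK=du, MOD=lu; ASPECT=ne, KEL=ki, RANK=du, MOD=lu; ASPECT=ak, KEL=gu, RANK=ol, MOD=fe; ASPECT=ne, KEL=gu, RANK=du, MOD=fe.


cell ASPECT=fe, KEL=ki, RANK=du, MOD=fe:
underlying: ki-asub-nok-id-fu
1. 0 -> e / C _ C #: no change
2. f -> v, k -> g, p -> b, t -> d / V _ V: fires at position(s) 9: kiasubnogidfu
3. o -> e, u -> i / F C0 _: fires at position(s) 13: kiasubnogidfi
surface: kiasubnogidfi

cell ASPECT=fe, KEL=gu, RANK=du, MOD=lu:
underlying: am-asub-nok-id-rm
1. 0 -> e / C _ C #: inserts after position(s) 12: amasubnokidrem
2. f -> v, k -> g, p -> b, t -> d / V _ V: fires at position(s) 9: amasubnogidrem
3. o -> e, u -> i / F C0 _: no change
surface: amasubnogidrem

cell ASPECT=ne, KEL=ki, RANK=du, MOD=lu:
underlying: am-asub-ob-id-fu
1. 0 -> e / C _ C #: no change
2. f -> v, k -> g, p -> b, t -> d / V _ V: no change
3. o -> e, u -> i / F C0 _: fires at position(s) 12: amasubobidfi
surface: amasubobidfi

cell ASPECT=ak, KEL=gu, RANK=ol, MOD=fe:
underlying: ki-asub-ik-roz-rm
1. 0 -> e / C _ C #: inserts after position(s) 12: kiasubikrozrem
2. f -> v, k -> g, p -> b, t -> d / V _ V: no change
3. o -> e, u -> i / F C0 _: fires at position(s) 10: kiasubikrezrem
surface: kiasubikrezrem

cell ASPECT=ne, KEL=gu, RANK=du, MOD=fe:
underlying: ki-asub-ob-id-rm
1. 0 -> e / C _ C #: inserts after position(s) 11: kiasubobidrem
2. f -> v, k -> g, p -> b, t -> d / V _ V: no change
3. o -> e, u -> i / F C0 _: no change
surface: kiasubobidrem


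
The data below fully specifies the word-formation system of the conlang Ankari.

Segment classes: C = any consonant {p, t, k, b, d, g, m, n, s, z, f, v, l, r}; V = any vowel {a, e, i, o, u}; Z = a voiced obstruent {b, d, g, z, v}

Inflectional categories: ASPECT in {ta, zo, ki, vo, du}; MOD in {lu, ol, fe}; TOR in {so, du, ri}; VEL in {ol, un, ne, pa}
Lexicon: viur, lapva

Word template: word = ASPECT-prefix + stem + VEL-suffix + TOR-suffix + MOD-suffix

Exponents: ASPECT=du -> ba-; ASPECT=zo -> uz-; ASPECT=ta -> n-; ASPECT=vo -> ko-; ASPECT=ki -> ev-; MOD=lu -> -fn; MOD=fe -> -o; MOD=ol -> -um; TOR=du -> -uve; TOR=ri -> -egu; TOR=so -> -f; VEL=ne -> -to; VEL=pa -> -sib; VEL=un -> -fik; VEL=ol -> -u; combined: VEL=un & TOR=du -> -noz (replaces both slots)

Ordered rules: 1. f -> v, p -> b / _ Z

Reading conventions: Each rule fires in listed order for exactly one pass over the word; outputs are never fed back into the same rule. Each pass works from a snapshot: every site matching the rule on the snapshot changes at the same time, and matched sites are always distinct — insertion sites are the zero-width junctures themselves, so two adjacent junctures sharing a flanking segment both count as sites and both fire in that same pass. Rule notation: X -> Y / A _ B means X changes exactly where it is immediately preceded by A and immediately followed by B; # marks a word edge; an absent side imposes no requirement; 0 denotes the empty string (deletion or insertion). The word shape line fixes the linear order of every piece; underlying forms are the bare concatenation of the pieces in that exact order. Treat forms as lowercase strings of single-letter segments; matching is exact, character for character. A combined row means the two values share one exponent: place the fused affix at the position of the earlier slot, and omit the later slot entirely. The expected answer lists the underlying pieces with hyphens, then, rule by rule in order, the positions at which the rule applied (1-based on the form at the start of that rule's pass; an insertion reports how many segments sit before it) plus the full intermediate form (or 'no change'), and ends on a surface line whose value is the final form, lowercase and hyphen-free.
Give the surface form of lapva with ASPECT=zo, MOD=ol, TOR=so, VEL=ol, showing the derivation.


underlying: uz-lapva-u-f-um
1. f -> v, p -> b / _ Z: fires at position(s) 5: uzlabvaufum
surface: uzlabvaufum


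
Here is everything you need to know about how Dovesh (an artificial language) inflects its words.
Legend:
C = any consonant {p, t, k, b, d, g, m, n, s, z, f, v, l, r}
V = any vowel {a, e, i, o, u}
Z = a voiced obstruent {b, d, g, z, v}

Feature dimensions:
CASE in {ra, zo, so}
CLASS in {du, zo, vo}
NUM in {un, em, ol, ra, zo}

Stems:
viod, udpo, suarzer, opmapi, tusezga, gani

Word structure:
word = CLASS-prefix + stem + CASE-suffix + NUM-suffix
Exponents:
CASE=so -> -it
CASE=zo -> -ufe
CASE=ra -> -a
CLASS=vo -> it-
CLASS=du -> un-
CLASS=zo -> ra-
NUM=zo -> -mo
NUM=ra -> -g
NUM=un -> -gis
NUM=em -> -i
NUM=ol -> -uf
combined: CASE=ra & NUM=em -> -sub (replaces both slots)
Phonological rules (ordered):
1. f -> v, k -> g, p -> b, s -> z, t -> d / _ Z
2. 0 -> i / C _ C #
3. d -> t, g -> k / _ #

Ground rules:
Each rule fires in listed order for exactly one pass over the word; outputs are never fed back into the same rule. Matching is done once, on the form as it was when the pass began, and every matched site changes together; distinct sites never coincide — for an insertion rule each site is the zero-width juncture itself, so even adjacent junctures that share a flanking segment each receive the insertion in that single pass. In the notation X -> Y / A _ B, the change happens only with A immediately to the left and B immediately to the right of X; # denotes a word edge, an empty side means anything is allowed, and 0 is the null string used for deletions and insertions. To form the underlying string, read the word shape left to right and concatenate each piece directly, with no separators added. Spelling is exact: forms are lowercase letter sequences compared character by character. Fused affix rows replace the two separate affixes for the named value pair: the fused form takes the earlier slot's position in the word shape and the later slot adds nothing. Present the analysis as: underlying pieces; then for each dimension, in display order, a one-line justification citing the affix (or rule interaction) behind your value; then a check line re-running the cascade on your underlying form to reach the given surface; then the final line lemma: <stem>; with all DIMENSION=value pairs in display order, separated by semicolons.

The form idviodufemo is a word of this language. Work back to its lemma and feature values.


underlying: it-viod-ufe-mo
CASE=zo - signalled by the affix -ufe
CLASS=vo - signalled by the affix it-
NUM=zo - signalled by the affix -mo
check: itviodufemo -> idviodufemo -> idviodufemo -> idviodufemo
lemma: viod; CASE=zo; CLASS=vo; NUM=zo


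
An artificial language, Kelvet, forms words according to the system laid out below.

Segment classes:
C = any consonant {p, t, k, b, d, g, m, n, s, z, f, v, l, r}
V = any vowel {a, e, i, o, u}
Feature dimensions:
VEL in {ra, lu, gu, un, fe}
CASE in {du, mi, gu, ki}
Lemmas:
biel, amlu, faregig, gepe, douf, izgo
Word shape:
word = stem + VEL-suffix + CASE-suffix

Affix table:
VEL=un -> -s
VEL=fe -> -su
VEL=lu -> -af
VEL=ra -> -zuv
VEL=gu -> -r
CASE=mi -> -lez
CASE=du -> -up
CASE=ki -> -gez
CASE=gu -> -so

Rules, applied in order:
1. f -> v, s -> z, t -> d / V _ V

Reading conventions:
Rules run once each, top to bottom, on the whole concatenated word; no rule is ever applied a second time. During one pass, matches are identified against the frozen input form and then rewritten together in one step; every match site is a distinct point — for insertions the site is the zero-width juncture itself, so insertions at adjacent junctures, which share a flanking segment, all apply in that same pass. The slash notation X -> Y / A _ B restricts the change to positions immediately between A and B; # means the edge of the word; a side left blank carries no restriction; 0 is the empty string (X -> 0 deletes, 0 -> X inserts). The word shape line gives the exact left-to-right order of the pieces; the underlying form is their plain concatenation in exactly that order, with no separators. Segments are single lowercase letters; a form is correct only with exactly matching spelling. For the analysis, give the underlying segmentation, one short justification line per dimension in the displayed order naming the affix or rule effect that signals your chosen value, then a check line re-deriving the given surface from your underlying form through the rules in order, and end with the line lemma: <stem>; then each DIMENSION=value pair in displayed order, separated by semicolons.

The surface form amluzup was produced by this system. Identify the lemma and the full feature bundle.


underlying: amlu-s-up
VEL=un - signalled by the affix -s
CASE=du - signalled by the affix -up
check: amlusup -> amluzup
lemma: amlu; VEL=un; CASE=du


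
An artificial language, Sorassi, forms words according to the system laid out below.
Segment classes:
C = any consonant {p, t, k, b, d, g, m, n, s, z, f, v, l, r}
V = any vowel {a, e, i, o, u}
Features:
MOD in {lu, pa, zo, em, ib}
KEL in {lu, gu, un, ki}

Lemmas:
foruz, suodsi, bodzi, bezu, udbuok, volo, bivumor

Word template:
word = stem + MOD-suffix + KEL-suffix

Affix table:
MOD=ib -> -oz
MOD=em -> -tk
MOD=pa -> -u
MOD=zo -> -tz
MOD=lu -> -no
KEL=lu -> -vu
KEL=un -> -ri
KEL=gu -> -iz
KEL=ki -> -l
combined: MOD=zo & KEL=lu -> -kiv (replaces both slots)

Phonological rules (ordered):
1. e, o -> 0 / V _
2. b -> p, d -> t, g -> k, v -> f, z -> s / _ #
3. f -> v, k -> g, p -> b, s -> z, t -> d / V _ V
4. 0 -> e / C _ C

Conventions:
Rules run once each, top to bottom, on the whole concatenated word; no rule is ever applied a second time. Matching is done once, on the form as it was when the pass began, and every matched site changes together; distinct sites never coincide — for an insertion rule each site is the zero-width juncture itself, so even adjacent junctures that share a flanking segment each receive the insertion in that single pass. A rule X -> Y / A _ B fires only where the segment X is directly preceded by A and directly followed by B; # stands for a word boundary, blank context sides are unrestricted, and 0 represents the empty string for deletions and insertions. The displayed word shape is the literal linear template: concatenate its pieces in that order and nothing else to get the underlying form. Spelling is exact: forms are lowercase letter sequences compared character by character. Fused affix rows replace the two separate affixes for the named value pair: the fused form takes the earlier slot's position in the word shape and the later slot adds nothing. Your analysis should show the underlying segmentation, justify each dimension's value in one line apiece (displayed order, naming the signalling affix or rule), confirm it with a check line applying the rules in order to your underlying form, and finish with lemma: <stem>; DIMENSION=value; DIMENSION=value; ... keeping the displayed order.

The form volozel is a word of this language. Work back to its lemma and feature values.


underlying: volo-oz-l
MOD=ib - signalled by the affix -oz
KEL=ki - signalled by the affix -l
check: voloozl -> volozl -> volozl -> volozl -> volozel
lemma: volo; MOD=ib; KEL=ki
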